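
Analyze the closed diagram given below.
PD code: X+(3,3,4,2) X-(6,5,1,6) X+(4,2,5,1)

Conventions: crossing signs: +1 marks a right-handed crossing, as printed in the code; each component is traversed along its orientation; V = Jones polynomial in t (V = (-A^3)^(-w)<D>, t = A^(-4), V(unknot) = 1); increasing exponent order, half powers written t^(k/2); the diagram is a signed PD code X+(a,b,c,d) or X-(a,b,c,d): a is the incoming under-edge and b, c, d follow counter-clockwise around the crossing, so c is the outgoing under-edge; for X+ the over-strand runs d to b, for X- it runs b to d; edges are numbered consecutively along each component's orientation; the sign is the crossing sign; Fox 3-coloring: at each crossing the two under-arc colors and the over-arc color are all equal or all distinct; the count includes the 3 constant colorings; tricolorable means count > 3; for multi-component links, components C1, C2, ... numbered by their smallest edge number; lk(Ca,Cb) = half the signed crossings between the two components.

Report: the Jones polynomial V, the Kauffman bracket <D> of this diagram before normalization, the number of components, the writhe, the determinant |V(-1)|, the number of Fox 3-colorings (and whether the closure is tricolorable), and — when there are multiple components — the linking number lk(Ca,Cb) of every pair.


V = 1
<D> = -A^3 (w = +1)
1 component over 3 crossings, w = +1
3 Fox colorings among 3^3, |V(-1)| = 1: not tricolorable
why: w = +1 shifts under R1 moves; the (-A^3)^(-1) factor cancels that in V


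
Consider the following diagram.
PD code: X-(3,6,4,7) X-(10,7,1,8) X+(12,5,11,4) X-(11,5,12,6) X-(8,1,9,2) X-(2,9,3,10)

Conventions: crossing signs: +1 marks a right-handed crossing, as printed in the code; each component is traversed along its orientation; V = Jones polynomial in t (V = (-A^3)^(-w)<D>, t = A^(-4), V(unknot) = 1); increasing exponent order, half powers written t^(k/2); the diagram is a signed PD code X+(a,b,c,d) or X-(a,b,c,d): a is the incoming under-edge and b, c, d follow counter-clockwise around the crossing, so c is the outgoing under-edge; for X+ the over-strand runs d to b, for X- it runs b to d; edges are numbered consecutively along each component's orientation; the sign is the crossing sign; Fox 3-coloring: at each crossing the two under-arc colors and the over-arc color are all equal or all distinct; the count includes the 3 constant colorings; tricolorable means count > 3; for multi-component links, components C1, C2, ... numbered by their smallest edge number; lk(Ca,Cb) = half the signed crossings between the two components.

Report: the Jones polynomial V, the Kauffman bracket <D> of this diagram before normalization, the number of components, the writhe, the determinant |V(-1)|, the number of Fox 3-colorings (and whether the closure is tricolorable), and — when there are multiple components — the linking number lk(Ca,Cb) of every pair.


V = t^(-9/2) - t^(-5/2) - t^(-3/2) - t^(-1/2)
<D> = -A^-10 - A^-6 - A^-2 + A^6 (w = -4)
2 components over 6 crossings, w = -4
lk(C1,C2): 0
27 Fox colorings among 3^6, |V(-1)| = 0: tricolorable
why: w = -4 (over 6 crossings) is diagram-only; (-A^3)^(4) removes it from V


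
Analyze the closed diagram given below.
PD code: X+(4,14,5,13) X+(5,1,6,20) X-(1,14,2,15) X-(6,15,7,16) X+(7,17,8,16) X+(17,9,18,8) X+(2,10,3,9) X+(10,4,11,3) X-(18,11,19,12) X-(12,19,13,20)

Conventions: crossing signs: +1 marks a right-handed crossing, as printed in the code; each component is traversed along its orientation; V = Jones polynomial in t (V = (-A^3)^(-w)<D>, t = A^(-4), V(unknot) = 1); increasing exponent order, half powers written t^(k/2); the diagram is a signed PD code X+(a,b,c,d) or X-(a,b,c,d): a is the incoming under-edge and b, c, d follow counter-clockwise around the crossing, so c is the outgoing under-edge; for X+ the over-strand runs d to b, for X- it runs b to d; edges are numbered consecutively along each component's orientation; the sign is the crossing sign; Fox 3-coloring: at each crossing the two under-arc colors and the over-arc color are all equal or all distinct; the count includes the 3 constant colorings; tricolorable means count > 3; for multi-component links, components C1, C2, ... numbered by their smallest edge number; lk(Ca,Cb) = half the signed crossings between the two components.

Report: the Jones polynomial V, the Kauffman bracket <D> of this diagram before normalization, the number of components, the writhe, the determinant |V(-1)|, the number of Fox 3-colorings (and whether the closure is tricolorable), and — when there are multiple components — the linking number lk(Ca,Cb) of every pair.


V = -t^-1 + 2 - t + 2t^2 - t^3 + t^4 - t^5
<D> = -A^-14 + A^-10 - A^-6 + 2A^-2 - A^2 + 2A^6 - A^10 (w = +2)
1 component over 10 crossings, w = +2
9 Fox colorings among 3^10, |V(-1)| = 9: tricolorable
why: w = +2 shifts under R1 moves; the (-A^3)^(-2) factor cancels that in V


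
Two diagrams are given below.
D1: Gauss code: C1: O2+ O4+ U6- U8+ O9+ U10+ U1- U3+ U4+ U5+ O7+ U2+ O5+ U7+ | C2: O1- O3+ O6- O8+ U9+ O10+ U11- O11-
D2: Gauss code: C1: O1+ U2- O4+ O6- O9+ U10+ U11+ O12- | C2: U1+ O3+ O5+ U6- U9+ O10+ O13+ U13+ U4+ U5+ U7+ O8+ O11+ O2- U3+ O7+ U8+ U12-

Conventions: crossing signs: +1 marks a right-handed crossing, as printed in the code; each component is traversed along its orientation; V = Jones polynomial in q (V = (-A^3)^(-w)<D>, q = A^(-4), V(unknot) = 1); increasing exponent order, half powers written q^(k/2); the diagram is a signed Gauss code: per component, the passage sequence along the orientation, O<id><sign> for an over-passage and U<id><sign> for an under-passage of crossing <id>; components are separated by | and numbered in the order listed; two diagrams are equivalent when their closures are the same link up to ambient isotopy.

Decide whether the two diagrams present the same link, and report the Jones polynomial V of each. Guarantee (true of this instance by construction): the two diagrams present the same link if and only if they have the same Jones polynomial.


same link: yes
V(D1) = -q^(3/2) - 2q^(7/2) + q^(9/2) - q^(11/2) + q^(13/2)  [11 crossings, <D> = -A^-11 + A^-7 - A^-3 + 2A + A^9, w = +5]
V(D2) = -q^(3/2) - 2q^(7/2) + q^(9/2) - q^(11/2) + q^(13/2)  (w +7, c 13, <D> = -A^-5 + A^-1 - A^3 + 2A^7 + A^15)
note: from 11 to 13 crossings by R-moves: one link, two diagrams


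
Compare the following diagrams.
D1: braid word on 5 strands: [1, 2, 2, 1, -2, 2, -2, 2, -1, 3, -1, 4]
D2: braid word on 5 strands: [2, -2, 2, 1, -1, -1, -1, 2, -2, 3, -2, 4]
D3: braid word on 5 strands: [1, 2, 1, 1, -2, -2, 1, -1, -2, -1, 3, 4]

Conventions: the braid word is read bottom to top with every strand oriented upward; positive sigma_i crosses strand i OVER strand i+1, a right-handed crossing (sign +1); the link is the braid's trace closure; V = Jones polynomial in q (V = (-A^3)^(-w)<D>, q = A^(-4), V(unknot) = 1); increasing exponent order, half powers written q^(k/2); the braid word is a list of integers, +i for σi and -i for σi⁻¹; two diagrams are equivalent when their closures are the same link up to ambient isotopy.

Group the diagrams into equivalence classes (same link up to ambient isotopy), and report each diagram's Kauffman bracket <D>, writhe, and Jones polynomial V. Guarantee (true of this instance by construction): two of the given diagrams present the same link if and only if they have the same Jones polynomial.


equivalence classes: {D1} | {D2} | {D3}
D1 (bracket 1 + A^4 + A^8 + A^12; 12 crossings at w = +4): V = 1 + q + q^2 + q^3
V(D2) = q^-3 + q^-2 + q^-1 + 1  (w 0, c 12, <D> = 1 + A^4 + A^8 + A^12)
D3 (bracket A^-2 + 2A^6 + A^14; 12 crossings at w = +2): V = q^-2 + 2 + q^2
key observation: V(q) takes 3 values over 3 diagrams, fixing the grouping


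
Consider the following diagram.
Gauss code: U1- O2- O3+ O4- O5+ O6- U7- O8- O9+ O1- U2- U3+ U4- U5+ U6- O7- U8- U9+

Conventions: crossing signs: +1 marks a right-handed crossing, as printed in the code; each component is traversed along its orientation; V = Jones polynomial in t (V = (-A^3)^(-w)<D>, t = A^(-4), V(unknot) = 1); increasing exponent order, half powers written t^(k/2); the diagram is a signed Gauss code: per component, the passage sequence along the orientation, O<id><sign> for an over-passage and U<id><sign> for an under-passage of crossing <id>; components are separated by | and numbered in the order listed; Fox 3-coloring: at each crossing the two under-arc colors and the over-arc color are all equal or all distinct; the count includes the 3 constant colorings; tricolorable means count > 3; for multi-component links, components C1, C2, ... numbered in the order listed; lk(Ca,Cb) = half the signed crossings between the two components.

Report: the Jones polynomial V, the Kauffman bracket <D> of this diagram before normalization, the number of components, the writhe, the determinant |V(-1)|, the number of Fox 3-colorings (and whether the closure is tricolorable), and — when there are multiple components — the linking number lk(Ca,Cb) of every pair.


V(t) = -t^-4 + t^-3 + t^-1
bracket: -A^-5 - A^3 + A^7, w = -3
1 component, writhe -3, over 9 crossings
det 3, colorings 9 of 3^9 — tricolorable
observation: w = -3 (over 9 crossings) is diagram-only; (-A^3)^(3) removes it from V


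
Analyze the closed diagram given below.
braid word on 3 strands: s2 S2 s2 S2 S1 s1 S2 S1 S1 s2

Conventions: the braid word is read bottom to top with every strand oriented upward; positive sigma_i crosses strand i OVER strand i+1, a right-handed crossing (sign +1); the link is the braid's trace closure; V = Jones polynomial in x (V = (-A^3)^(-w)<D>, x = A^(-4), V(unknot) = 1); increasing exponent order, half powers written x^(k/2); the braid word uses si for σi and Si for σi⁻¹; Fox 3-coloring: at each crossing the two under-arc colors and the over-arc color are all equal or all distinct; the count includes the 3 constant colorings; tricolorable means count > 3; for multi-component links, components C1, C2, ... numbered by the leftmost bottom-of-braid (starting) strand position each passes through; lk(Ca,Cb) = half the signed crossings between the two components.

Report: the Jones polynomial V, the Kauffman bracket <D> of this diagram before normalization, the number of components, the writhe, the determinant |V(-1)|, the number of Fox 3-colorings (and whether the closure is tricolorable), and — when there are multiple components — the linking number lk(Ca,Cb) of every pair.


Jones polynomial: V(x) = x^-3 + x^-2 + x^-1 + 1
<D> = A^-6 + A^-2 + A^2 + A^6; writhe -2
components 3, writhe -2 (10 crossings)
linking number lk(C1,C2) = 0
lk(C1,C3): -1
lk(C2,C3) = 0
3-colorings: 9 of 3^10, det 0 — tricolorable
note: det 0 = |V(-1)|; divisible by 3, so tricolorable


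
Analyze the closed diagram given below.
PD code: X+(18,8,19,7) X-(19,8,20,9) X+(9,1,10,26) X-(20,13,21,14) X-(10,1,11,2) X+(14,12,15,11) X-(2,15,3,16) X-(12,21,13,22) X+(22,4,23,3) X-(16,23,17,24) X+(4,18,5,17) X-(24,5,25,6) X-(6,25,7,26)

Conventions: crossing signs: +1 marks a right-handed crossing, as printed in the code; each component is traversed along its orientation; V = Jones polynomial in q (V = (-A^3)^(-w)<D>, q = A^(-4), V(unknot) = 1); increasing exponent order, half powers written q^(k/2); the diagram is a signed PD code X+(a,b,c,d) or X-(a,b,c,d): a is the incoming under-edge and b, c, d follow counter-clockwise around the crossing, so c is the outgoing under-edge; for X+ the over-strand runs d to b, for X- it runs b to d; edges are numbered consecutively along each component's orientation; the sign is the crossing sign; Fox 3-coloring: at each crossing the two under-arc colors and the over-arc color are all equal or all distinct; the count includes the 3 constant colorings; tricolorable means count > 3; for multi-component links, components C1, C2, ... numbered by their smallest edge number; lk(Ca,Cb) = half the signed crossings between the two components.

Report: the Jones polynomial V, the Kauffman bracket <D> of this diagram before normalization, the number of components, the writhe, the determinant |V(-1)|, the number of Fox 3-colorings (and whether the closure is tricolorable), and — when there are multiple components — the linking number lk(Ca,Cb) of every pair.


V(q) = q^-7 - 3q^-6 + 6q^-5 - 9q^-4 + 10q^-3 - 10q^-2 + 9q^-1 - 6 + 4q - q^2
bracket: A^-17 - 4A^-13 + 6A^-9 - 9A^-5 + 10A^-1 - 10A^3 + 9A^7 - 6A^11 + 3A^15 - A^19, w = -3
1 component, writhe -3, over 13 crossings
det 59, colorings 3 of 3^13 — not tricolorable
observation: V spans 9 powers of q: at least 9 crossings in any diagram


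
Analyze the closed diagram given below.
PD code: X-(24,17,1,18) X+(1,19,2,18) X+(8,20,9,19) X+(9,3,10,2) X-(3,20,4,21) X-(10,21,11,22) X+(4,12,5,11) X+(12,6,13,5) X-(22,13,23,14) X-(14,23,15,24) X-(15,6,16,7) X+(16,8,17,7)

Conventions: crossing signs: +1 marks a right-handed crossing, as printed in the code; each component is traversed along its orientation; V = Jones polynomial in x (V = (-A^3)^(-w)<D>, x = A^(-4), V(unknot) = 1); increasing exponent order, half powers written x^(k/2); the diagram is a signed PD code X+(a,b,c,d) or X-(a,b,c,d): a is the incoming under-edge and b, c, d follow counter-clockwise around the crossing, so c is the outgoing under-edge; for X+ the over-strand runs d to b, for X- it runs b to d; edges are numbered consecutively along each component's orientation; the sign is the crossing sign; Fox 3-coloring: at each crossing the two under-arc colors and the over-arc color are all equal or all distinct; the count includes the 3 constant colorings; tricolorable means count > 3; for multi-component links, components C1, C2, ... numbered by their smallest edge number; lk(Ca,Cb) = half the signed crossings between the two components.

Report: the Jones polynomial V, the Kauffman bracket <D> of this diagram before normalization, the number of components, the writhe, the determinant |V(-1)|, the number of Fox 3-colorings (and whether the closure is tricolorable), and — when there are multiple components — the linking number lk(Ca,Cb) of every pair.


Jones polynomial: V(x) = -x^-3 + x^-2 - x^-1 + 3 - x + x^2 - x^3
<D> = -A^-12 + A^-8 - A^-4 + 3 - A^4 + A^8 - A^12; writhe 0
components 1, writhe 0 (12 crossings)
3-colorings: 27 of 3^12, det 9 — tricolorable
note: det 9 = |V(-1)|; divisible by 3, so tricolorable


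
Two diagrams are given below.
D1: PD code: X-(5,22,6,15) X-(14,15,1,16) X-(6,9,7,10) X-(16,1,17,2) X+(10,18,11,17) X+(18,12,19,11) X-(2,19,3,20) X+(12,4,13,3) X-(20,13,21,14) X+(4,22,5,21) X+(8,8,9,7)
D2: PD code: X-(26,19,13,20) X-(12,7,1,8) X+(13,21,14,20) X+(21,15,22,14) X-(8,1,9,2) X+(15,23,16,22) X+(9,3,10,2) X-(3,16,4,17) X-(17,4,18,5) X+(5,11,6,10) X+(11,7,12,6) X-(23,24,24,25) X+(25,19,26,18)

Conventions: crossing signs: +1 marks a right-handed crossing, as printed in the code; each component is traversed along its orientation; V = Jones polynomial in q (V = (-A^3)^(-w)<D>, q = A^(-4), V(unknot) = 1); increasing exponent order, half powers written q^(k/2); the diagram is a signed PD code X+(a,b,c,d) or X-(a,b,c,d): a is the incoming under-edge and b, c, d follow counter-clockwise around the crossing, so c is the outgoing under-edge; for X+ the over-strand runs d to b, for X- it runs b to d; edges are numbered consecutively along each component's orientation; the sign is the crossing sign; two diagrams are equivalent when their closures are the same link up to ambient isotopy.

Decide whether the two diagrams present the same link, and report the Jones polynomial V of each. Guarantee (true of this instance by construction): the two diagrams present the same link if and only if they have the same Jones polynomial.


equivalent: no
V(D1) = -q^(-9/2) + 2q^(-7/2) - 3q^(-5/2) + 3q^(-3/2) - 4q^(-1/2) + 2q^(1/2) - 2q^(3/2) + q^(5/2)  (w -1, c 11, <D> = -A^-13 + 2A^-9 - 2A^-5 + 4A^-1 - 3A^3 + 3A^7 - 2A^11 + A^15)
D2 (bracket -A^-11 + A^-7 - A^-3 + 2A + A^9; 13 crossings at w = +1): V = -q^(-3/2) - 2q^(1/2) + q^(3/2) - q^(5/2) + q^(7/2)
why: 2 classes among 2 diagrams; unequal V(q) rules out equality


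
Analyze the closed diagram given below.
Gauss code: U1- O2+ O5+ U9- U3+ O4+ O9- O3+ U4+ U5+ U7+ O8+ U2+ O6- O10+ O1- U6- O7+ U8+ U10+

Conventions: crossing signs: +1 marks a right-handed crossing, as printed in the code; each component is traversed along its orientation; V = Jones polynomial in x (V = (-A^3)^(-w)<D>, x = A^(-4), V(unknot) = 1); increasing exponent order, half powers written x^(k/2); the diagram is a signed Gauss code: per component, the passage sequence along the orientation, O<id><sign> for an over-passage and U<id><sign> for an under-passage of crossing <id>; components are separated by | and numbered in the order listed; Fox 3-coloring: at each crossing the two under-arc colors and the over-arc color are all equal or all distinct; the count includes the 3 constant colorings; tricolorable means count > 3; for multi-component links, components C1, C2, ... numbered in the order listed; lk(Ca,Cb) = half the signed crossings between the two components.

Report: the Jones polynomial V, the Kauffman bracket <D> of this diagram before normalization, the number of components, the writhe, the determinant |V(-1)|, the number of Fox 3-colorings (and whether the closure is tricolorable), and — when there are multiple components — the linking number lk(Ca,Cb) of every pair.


Jones polynomial: V(x) = x + x^3 - x^4
<D> = -A^-4 + 1 + A^8; writhe +4
components 1, writhe +4 (10 crossings)
3-colorings: 9 of 3^10, det 3 — tricolorable
note: V spans 3 powers of x: at least 3 crossings in any diagram


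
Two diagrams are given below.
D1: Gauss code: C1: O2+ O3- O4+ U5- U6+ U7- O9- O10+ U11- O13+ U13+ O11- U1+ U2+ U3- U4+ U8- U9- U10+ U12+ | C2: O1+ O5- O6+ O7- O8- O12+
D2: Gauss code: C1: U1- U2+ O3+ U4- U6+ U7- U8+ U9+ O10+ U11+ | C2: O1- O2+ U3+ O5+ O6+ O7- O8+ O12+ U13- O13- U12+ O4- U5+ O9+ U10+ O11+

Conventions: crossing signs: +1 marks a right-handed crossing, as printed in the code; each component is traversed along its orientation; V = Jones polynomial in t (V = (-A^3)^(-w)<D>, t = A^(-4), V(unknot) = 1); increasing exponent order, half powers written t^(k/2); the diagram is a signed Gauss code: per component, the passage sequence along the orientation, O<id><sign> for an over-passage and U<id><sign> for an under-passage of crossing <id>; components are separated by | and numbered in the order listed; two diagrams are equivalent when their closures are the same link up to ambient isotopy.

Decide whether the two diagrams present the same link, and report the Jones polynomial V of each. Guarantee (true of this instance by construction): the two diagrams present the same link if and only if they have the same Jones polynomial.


equivalent: no
V(D1) = -t^(-1/2) - t^(1/2)  (w +1, c 13, <D> = A + A^5)
V(D2) = -t^(3/2) - t^(7/2) + t^(9/2) - t^(11/2)  (w +5, c 13, <D> = A^-7 - A^-3 + A + A^9)
why: 2 values of V(t) split the 2 diagrams


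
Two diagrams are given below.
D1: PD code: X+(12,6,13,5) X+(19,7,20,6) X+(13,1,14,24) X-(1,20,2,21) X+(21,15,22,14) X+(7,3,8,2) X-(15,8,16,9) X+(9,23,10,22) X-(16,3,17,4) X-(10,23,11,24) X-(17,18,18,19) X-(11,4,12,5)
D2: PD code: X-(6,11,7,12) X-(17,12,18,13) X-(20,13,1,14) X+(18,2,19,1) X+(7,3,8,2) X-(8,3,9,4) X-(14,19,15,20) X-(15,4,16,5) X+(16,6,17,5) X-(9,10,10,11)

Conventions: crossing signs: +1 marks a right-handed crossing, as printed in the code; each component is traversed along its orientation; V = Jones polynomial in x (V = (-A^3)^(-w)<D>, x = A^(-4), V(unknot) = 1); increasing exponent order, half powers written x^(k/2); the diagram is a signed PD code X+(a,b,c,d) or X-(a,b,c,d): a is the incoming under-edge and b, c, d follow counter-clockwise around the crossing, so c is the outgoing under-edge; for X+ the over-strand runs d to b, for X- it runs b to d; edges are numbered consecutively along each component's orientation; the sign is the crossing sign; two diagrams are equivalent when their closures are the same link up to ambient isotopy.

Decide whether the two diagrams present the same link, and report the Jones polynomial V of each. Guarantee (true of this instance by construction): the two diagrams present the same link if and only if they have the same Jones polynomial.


equivalent: no
D1 (bracket A^-8 - A^-4 + 1 - A^4 + A^8; 12 crossings at w = 0): V = x^-2 - x^-1 + 1 - x + x^2
V(D2) = 1  (w -4, c 10, <D> = A^-12)
key observation: 2 classes among 2 diagrams; unequal V(x) rules out equality


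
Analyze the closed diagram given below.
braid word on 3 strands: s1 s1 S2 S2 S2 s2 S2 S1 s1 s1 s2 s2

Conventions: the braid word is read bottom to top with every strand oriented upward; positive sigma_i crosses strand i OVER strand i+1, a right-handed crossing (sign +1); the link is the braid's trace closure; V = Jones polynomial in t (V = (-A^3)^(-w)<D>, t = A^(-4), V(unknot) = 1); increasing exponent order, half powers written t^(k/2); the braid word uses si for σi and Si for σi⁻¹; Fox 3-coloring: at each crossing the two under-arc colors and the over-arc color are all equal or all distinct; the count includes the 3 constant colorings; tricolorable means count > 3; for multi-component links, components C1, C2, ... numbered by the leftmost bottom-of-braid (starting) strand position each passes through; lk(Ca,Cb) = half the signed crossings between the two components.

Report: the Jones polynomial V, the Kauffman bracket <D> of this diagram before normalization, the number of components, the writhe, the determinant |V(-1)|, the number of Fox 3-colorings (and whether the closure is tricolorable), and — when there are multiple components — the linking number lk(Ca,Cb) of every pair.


V(t) = -t^-1 + 2 - t + 2t^2 - t^3 + t^4 - t^5
bracket: -A^-14 + A^-10 - A^-6 + 2A^-2 - A^2 + 2A^6 - A^10, w = +2
1 component, writhe +2, over 12 crossings
det 9, colorings 9 of 3^12 — tricolorable
observation: V spans 6 powers of t: at least 6 crossings in any diagram


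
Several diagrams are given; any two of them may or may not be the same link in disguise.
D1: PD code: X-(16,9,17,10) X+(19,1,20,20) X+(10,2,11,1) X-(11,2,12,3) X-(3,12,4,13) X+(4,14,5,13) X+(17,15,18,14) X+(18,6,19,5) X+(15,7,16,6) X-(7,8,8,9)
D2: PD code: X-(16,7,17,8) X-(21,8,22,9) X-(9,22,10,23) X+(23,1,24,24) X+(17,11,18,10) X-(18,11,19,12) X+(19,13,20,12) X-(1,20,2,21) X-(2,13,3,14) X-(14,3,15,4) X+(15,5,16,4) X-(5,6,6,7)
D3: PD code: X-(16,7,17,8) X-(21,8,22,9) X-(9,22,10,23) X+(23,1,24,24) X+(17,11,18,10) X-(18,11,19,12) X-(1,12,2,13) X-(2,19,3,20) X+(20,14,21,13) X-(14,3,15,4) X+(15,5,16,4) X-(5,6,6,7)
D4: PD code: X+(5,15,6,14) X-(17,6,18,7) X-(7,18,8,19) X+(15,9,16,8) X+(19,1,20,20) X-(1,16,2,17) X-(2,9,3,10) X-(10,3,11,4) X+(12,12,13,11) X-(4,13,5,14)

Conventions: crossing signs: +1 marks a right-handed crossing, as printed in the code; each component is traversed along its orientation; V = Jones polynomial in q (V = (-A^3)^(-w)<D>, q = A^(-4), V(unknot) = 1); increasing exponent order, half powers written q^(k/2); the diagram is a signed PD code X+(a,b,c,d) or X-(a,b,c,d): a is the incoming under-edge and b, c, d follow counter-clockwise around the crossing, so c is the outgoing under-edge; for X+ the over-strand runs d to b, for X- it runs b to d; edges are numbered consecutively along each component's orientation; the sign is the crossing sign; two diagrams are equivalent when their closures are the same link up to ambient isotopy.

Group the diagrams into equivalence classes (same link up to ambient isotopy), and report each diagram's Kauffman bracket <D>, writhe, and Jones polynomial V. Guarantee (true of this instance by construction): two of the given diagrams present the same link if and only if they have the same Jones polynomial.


grouping into links: {D1} | {D2, D3, D4}
V(D1) = 1  (w +2, c 10, <D> = A^6)
D2 (bracket A^-8 - A^-4 + 2 - A^4 + A^8 - A^12; 12 crossings at w = -4): V = -q^-6 + q^-5 - q^-4 + 2q^-3 - q^-2 + q^-1
V(D3) = -q^-6 + q^-5 - q^-4 + 2q^-3 - q^-2 + q^-1  [12 crossings, <D> = A^-8 - A^-4 + 2 - A^4 + A^8 - A^12, w = -4]
V(D4) = -q^-6 + q^-5 - q^-4 + 2q^-3 - q^-2 + q^-1  (w -2, c 10, <D> = A^-2 - A^2 + 2A^6 - A^10 + A^14 - A^18)
why: 2 values of V(q) split the 4 diagrams


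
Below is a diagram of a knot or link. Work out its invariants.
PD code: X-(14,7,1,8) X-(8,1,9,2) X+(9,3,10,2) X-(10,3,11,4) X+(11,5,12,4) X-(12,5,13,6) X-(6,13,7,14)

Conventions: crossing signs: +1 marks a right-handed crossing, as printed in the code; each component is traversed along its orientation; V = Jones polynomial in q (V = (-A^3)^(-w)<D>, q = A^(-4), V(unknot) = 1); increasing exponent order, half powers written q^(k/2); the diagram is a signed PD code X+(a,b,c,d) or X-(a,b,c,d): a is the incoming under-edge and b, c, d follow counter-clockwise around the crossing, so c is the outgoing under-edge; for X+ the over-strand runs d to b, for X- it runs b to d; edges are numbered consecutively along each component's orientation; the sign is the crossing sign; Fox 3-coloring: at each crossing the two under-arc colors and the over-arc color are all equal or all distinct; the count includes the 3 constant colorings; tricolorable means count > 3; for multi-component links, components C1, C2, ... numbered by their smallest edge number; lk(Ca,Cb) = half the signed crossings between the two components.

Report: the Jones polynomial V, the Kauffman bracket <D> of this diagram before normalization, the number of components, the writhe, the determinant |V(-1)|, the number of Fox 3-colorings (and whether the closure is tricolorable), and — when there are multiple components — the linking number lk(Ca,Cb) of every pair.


V(q) = -q^-4 + q^-3 + q^-1
bracket: -A^-5 - A^3 + A^7, w = -3
1 component, writhe -3, over 7 crossings
det 3, colorings 9 of 3^7 — tricolorable
observation: det 3 = |V(-1)|; divisible by 3, so tricolorable


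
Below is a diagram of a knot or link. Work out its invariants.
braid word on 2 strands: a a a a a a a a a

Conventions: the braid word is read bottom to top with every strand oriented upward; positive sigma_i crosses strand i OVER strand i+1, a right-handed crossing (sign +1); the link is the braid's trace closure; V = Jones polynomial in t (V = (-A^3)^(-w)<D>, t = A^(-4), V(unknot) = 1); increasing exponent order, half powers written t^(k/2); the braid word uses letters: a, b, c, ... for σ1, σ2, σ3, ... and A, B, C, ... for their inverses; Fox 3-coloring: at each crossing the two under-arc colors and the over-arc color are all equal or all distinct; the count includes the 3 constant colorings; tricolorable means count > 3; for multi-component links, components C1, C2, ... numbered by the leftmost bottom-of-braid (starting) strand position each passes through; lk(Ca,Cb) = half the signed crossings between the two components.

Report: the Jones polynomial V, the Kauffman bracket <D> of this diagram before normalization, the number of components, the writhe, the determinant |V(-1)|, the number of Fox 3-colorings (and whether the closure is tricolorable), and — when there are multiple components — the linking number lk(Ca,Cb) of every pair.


Jones polynomial: V(t) = t^4 + t^6 - t^7 + t^8 - t^9 + t^10 - t^11 + t^12 - t^13
<D> = A^-25 - A^-21 + A^-17 - A^-13 + A^-9 - A^-5 + A^-1 - A^3 - A^11; writhe +9
components 1, writhe +9 (9 crossings)
3-colorings: 9 of 3^9, det 9 — tricolorable
note: the span of V is 9, forcing >= 9 crossings in any diagram


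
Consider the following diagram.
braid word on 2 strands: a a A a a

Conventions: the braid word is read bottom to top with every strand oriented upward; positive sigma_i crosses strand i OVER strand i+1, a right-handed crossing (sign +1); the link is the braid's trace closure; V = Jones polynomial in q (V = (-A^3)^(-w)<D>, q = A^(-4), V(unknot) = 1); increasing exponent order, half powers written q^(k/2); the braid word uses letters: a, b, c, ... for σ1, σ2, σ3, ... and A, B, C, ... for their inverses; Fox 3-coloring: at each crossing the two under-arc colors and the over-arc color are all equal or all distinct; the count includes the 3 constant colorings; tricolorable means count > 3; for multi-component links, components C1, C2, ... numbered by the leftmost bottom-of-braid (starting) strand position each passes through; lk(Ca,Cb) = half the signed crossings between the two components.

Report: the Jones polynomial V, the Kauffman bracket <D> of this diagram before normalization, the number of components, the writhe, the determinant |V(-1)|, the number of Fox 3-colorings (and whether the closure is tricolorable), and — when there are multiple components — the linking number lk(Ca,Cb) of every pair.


Jones polynomial: V(q) = q + q^3 - q^4
<D> = A^-7 - A^-3 - A^5; writhe +3
components 1, writhe +3 (5 crossings)
3-colorings: 9 of 3^5, det 3 — tricolorable
note: w = +3 (over 5 crossings) is diagram-only; (-A^3)^(-3) removes it from V


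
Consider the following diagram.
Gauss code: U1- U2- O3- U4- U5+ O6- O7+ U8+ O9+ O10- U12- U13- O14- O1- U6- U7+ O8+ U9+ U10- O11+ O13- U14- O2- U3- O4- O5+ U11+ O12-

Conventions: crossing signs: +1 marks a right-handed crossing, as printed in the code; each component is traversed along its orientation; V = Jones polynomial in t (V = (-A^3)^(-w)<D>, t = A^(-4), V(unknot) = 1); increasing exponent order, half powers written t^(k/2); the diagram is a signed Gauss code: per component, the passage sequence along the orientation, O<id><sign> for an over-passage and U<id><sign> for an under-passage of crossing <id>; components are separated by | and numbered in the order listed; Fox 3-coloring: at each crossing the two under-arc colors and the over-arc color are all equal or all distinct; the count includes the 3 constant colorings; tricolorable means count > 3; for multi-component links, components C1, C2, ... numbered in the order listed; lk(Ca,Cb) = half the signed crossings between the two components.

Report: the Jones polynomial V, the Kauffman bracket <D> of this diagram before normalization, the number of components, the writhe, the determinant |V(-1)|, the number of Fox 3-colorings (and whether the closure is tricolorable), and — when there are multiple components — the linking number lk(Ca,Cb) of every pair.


V(t) = -t^-4 + t^-3 + t^-1
bracket: A^-8 + 1 - A^4, w = -4
1 component, writhe -4, over 14 crossings
det 3, colorings 9 of 3^14 — tricolorable
observation: det 3 = |V(-1)|; divisible by 3, so tricolorable


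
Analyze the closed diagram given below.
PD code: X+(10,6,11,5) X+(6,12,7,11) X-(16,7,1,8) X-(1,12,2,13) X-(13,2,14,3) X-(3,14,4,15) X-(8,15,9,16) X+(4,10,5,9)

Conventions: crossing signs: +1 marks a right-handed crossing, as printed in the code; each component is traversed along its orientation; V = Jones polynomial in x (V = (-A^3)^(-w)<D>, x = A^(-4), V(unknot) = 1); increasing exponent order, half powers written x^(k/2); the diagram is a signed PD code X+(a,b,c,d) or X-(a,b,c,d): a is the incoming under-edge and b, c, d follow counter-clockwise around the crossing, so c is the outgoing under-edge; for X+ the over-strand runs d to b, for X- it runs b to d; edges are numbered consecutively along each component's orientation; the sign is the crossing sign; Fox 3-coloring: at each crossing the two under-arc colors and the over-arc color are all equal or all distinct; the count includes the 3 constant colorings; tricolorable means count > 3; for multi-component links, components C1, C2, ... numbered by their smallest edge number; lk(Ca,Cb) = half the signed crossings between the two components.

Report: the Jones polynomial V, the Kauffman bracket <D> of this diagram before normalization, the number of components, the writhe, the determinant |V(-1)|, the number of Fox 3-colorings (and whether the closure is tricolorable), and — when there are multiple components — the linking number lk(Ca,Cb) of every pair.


V(x) = -x^-5 + x^-4 - x^-3 + 2x^-2 - x^-1 + 2 - x
bracket: -A^-10 + 2A^-6 - A^-2 + 2A^2 - A^6 + A^10 - A^14, w = -2
1 component, writhe -2, over 8 crossings
det 9, colorings 9 of 3^8 — tricolorable
observation: w = -2 (over 8 crossings) is diagram-only; (-A^3)^(2) removes it from V


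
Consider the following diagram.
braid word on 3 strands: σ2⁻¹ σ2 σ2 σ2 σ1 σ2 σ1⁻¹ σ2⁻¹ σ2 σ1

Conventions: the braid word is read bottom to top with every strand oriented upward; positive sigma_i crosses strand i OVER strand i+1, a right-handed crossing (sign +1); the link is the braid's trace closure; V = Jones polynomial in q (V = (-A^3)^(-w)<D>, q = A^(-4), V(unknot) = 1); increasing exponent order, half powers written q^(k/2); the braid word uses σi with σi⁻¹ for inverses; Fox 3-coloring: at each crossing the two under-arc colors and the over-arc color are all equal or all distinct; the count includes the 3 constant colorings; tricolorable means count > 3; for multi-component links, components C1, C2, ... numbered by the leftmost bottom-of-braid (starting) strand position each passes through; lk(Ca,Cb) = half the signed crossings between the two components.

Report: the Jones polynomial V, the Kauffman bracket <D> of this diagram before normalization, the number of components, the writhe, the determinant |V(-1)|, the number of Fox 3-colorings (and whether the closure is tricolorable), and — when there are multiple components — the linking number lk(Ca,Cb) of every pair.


Jones polynomial: V(q) = q + q^3 - q^4
<D> = -A^-4 + 1 + A^8; writhe +4
components 1, writhe +4 (10 crossings)
3-colorings: 9 of 3^10, det 3 — tricolorable
note: the span of V is 3, forcing >= 3 crossings in any diagram


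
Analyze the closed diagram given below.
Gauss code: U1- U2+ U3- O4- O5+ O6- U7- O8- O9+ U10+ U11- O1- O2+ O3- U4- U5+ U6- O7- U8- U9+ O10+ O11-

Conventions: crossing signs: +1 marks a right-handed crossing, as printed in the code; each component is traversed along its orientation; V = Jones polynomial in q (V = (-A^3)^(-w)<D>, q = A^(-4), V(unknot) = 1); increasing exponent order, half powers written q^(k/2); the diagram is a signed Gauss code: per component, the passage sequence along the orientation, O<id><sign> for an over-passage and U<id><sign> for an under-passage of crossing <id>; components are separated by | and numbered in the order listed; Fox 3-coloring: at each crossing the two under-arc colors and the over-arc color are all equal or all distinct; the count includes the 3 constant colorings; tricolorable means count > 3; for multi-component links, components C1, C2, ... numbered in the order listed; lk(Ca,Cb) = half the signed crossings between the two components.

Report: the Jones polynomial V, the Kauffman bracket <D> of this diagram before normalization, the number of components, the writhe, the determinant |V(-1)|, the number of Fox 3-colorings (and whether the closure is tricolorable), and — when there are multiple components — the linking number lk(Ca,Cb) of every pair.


V = -q^-4 + q^-3 + q^-1
<D> = -A^-5 - A^3 + A^7 (w = -3)
1 component over 11 crossings, w = -3
9 Fox colorings among 3^11, |V(-1)| = 3: tricolorable
why: w = -3 shifts under R1 moves; the (-A^3)^(3) factor cancels that in V


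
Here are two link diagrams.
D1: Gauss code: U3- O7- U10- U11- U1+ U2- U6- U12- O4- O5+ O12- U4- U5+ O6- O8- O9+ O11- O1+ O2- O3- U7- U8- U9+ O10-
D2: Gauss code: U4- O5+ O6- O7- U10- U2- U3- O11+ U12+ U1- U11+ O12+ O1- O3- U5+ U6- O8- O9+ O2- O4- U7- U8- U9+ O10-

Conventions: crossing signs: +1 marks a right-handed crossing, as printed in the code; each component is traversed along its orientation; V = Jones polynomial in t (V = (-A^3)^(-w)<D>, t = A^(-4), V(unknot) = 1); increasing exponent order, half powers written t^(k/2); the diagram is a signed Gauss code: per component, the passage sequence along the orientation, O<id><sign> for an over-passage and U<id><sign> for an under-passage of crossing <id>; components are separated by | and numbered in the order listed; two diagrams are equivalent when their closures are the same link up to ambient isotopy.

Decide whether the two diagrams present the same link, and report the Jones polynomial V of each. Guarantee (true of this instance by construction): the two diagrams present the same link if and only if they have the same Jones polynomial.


same link: yes
V(D1) = -t^-4 + t^-3 + t^-1  [12 crossings, <D> = A^-14 + A^-6 - A^-2, w = -6]
V(D2) = -t^-4 + t^-3 + t^-1  (w -4, c 12, <D> = A^-8 + 1 - A^4)
note: from 12 to 12 crossings by R-moves: one link, two diagrams


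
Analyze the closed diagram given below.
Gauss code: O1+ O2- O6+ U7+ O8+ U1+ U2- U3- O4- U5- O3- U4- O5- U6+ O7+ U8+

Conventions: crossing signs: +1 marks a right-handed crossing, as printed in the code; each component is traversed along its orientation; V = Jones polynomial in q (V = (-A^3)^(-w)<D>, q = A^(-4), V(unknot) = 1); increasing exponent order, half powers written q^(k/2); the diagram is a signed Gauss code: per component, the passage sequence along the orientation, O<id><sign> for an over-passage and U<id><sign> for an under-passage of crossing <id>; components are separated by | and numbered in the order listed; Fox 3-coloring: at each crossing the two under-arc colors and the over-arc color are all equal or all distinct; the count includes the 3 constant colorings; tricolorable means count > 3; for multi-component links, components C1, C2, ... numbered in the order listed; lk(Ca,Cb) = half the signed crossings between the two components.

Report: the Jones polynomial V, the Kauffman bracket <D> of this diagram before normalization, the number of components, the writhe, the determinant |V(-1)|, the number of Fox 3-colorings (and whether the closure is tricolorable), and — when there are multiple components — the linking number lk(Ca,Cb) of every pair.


V(q) = -q^-3 + q^-2 - q^-1 + 3 - q + q^2 - q^3
bracket: -A^-12 + A^-8 - A^-4 + 3 - A^4 + A^8 - A^12, w = 0
1 component, writhe 0, over 8 crossings
det 9, colorings 27 of 3^8 — tricolorable
observation: V is palindromic (span 6, det 9): q -> 1/q fixes it; necessary, not sufficient, for amphichirality


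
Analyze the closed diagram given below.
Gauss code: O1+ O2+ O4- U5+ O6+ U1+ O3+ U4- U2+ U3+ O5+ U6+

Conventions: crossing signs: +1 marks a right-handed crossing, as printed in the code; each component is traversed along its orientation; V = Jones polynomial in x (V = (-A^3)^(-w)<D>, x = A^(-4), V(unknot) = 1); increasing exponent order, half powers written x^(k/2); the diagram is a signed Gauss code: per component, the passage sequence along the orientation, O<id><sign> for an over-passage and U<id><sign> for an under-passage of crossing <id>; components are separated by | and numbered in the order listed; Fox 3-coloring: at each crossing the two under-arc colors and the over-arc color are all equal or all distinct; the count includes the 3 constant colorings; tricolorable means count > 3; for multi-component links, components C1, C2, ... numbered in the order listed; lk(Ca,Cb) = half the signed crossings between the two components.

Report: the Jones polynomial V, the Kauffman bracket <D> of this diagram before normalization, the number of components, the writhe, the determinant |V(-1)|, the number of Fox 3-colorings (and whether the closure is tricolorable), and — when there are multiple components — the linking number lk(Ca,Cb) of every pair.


Jones polynomial: V(x) = x + x^3 - x^4
<D> = -A^-4 + 1 + A^8; writhe +4
components 1, writhe +4 (6 crossings)
3-colorings: 9 of 3^6, det 3 — tricolorable
note: det 3 = |V(-1)|; divisible by 3, so tricolorable


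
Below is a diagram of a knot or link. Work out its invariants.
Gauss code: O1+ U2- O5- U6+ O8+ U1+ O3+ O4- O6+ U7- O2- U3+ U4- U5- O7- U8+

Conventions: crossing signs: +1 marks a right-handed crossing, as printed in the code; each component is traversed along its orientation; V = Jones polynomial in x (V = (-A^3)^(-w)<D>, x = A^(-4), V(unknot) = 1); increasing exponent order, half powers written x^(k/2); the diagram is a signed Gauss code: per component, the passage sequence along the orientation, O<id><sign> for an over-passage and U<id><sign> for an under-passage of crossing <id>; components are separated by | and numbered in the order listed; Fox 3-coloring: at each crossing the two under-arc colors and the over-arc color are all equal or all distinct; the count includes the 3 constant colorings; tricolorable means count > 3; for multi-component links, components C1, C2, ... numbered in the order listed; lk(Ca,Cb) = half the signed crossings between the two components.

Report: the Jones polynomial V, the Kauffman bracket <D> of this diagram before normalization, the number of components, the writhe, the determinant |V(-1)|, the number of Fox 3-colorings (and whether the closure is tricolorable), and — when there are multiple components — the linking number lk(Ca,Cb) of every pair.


Jones polynomial: V(x) = -x^-3 + 2x^-2 - 2x^-1 + 3 - 2x + 2x^2 - x^3
<D> = -A^-12 + 2A^-8 - 2A^-4 + 3 - 2A^4 + 2A^8 - A^12; writhe 0
components 1, writhe 0 (8 crossings)
3-colorings: 3 of 3^8, det 13 — not tricolorable
note: V is palindromic (span 6, det 13): x -> 1/x fixes it; necessary, not sufficient, for amphichirality
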